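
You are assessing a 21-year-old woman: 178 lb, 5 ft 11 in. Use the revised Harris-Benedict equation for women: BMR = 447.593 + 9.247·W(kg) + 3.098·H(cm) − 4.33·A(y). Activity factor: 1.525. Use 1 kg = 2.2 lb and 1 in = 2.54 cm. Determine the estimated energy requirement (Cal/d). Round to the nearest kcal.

Convert to metric: weight = 178 ÷ 2.2 = 80.9091 kg; height = (5×12 + 11) × 2.54 = 71 × 2.54 = 180.34 cm.
Harris-Benedict: BMR = 447.593 + 9.247(80.9091) + 3.098(180.34) − 4.33(21) = 1663.5227 kcal/day.
TEE = BMR × activity factor = 1663.5227 × 1.525 = 2536.8721 kcal/day.

2537 Cal/d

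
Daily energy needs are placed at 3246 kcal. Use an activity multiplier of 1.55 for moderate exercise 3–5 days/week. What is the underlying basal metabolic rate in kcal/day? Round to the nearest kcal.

2094 kcal/day

BMR = TEE ÷ activity factor = 3246 ÷ 1.55 = 2094.1935 kcal/day.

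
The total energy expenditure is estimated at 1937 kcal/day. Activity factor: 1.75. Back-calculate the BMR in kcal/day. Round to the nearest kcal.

BMR = TEE ÷ activity factor = 1937 ÷ 1.75 = 1106.8571 kcal/day.

1107 kcal/day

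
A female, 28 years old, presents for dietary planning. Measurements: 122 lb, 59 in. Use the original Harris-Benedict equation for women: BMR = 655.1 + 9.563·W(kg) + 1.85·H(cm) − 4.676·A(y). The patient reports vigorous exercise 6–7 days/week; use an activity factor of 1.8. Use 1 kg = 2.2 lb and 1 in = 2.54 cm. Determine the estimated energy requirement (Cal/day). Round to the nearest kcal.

2397 Cal/day

Convert to metric: weight = 122 ÷ 2.2 = 55.4545 kg; height = 59 × 2.54 = 149.86 cm.
Harris-Benedict: BMR = 655.1 + 9.563(55.4545) + 1.85(149.86) − 4.676(28) = 1331.7248 kcal/day.
TEE = BMR × activity factor = 1331.7248 × 1.8 = 2397.1047 kcal/day.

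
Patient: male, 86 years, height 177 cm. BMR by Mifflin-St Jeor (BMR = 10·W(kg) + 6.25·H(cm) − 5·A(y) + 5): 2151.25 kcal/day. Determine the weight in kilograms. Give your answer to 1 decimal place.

2151.25 = 10·W + 6.25(177) − 5(86) + 5
10·W = 2151.25 − 681.25 = 1470, so W = 147 kg.

147.0 kg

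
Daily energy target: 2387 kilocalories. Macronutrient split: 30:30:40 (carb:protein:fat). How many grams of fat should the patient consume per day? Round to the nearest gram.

106 g/day

Fat energy = 40% × 2387 = 954.8 kcal.
At 9 kcal/g: 954.8 ÷ 9 = 106.0889 g.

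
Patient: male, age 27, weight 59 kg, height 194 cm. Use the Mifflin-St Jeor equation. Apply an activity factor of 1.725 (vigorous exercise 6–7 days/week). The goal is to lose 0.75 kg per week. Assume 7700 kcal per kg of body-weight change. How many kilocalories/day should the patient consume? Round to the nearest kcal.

Mifflin-St Jeor (male): BMR = 10(59) + 6.25(194) − 5(27) + 5 = 590 + 1212.5 − 135 + 5 = 1672.5 kcal/day.
TEE = 1672.5 × 1.725 = 2885.0625 kcal/day.
Required daily deficit = 0.75 × 7700 ÷ 7 = 825 kcal/day.
Target intake = 2885.0625 − 825 = 2060.0625 kcal/day.

2060 kilocalories/day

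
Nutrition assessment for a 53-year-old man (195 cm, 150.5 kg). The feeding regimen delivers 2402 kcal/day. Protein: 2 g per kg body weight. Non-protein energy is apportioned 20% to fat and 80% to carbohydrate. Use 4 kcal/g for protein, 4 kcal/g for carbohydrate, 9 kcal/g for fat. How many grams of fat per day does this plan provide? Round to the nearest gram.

Protein = 2 × 150.5 = 301 g → 301 × 4 = 1204 kcal.
Non-protein calories = 2402 − 1204 = 1198 kcal.
Fat: 20% × 1198 = 239.6 kcal; carbohydrate: 958.4 kcal.
Fat: 239.6 kcal ÷ 9 kcal/g = 26.6222 g.

27 g/day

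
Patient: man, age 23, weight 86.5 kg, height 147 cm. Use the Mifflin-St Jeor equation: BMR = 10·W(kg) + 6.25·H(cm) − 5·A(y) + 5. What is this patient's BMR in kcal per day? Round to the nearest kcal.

1674 kcal per day

Mifflin-St Jeor (male): BMR = 10(86.5) + 6.25(147) − 5(23) + 5 = 865 + 918.75 − 115 + 5 = 1673.75 kcal/day.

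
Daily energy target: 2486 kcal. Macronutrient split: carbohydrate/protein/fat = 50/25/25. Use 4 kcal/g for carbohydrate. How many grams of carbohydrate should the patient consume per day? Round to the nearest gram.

311 g/day

Carbohydrate energy = 50% × 2486 = 1243 kcal.
At 4 kcal/g: 1243 ÷ 4 = 310.75 g.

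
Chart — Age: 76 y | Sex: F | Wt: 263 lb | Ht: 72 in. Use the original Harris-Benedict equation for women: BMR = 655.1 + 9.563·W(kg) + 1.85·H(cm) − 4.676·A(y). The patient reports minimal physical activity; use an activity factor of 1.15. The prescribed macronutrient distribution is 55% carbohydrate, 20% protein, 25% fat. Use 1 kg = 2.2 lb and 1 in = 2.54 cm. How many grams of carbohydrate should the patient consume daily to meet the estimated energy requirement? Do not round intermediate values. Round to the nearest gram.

282 g/day

Convert to metric: weight = 263 ÷ 2.2 = 119.5455 kg; height = 72 × 2.54 = 182.88 cm.
Harris-Benedict: BMR = 655.1 + 9.563(119.5455) + 1.85(182.88) − 4.676(76) = 1781.2652 kcal/day.
TEE = 1781.2652 × 1.15 = 2048.455 kcal/day.
Carbohydrate energy = 55% × 2048.455 = 1126.6502 kcal.
Carbohydrate = 1126.6502 ÷ 4 kcal/g = 281.6626 g.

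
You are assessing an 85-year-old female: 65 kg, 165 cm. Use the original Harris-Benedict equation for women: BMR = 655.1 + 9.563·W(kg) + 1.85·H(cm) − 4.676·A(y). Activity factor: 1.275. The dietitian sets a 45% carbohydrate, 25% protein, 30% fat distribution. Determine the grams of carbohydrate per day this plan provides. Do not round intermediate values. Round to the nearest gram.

170 g/day

Harris-Benedict: BMR = 655.1 + 9.563(65) + 1.85(165) − 4.676(85) = 1184.485 kcal/day.
TEE = 1184.485 × 1.275 = 1510.2184 kcal/day.
Carbohydrate energy = 45% × 1510.2184 = 679.5983 kcal.
Carbohydrate = 679.5983 ÷ 4 kcal/g = 169.8996 g.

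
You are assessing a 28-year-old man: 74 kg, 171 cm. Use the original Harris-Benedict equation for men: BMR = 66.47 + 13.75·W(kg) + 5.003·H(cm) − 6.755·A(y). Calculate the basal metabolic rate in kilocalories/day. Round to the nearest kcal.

1750 kilocalories/day

Harris-Benedict: BMR = 66.47 + 13.75(74) + 5.003(171) − 6.755(28) = 1750.343 kcal/day.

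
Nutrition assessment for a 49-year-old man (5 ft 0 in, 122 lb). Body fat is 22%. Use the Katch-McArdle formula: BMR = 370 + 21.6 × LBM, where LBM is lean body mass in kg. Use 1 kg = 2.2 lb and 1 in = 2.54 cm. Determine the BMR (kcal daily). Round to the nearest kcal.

Convert to metric: weight = 122 ÷ 2.2 = 55.4545 kg; height = (5×12 + 0) × 2.54 = 60 × 2.54 = 152.4 cm.
LBM = 55.4545 × (1 − 0.22) = 43.2545 kg. Katch-McArdle: BMR = 370 + 21.6 × 43.2545 = 1304.2982 kcal/day.

1304 kcal daily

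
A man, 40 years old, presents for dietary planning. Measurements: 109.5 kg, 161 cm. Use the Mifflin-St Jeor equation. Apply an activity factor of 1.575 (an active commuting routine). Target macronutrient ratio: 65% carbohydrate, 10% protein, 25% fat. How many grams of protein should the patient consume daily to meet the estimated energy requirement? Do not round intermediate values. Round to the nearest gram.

Mifflin-St Jeor (male): BMR = 10(109.5) + 6.25(161) − 5(40) + 5 = 1095 + 1006.25 − 200 + 5 = 1906.25 kcal/day.
TEE = 1906.25 × 1.575 = 3002.3438 kcal/day.
Protein energy = 10% × 3002.3438 = 300.2344 kcal.
Protein = 300.2344 ÷ 4 kcal/g = 75.0586 g.

75 g/day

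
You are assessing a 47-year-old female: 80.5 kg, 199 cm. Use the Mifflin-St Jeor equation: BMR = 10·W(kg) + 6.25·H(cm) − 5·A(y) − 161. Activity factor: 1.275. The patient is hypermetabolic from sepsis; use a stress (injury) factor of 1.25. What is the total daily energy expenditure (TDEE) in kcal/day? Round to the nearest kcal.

Mifflin-St Jeor (female): BMR = 10(80.5) + 6.25(199) − 5(47) − 161 = 805 + 1243.75 − 235 − 161 = 1652.75 kcal/day.
TEE = BMR × activity factor = 1652.75 × 1.275 = 2107.2563 kcal/day.
Apply stress factor: 2107.2563 × 1.25 = 2634.0703 kcal/day.

2634 kcal/day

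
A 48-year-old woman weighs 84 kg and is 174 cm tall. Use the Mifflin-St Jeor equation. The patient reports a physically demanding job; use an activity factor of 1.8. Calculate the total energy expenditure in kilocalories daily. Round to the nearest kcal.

Mifflin-St Jeor (female): BMR = 10(84) + 6.25(174) − 5(48) − 161 = 840 + 1087.5 − 240 − 161 = 1526.5 kcal/day.
TEE = BMR × activity factor = 1526.5 × 1.8 = 2747.7 kcal/day.

2748 kilocalories daily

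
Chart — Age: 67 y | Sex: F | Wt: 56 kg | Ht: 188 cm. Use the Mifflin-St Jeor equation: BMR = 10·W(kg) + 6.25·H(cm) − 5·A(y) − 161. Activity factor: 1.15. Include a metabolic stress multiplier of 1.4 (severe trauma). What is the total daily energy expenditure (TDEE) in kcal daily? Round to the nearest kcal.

1995 kcal daily

Mifflin-St Jeor (female): BMR = 10(56) + 6.25(188) − 5(67) − 161 = 560 + 1175 − 335 − 161 = 1239 kcal/day.
TEE = BMR × activity factor = 1239 × 1.15 = 1424.85 kcal/day.
Apply stress factor: 1424.85 × 1.4 = 1994.79 kcal/day.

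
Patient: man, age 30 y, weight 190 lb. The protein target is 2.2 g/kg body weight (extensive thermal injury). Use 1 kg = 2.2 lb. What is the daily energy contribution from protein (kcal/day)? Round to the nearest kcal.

Weight in kg = 190 ÷ 2.2 = 86.3636 kg.
Protein = 2.2 g/kg × 86.3636 kg = 190 g/day.
Protein energy = 190 g × 4 kcal/g = 760 kcal/day.

760 kcal/day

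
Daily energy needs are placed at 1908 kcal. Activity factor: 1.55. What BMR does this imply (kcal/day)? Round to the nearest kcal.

BMR = TEE ÷ activity factor = 1908 ÷ 1.55 = 1230.9677 kcal/day.

1231 kcal/day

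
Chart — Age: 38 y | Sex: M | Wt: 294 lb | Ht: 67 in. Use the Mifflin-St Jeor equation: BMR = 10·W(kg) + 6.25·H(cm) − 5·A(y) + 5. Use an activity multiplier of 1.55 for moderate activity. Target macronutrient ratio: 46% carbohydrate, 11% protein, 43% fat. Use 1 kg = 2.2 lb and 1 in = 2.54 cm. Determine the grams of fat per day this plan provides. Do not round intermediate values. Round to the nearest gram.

164 g/day

Convert to metric: weight = 294 ÷ 2.2 = 133.6364 kg; height = 67 × 2.54 = 170.18 cm.
Mifflin-St Jeor (male): BMR = 10(133.6364) + 6.25(170.18) − 5(38) + 5 = 1336.3636 + 1063.625 − 190 + 5 = 2214.9886 kcal/day.
TEE = 2214.9886 × 1.55 = 3433.2324 kcal/day.
Fat energy = 43% × 3433.2324 = 1476.2899 kcal.
Fat = 1476.2899 ÷ 9 kcal/g = 164.0322 g.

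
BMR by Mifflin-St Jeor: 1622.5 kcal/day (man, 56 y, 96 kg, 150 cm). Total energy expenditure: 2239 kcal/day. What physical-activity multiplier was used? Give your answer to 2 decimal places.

Activity factor = TEE ÷ BMR = 2239 ÷ 1622.5 = 1.38.

1.38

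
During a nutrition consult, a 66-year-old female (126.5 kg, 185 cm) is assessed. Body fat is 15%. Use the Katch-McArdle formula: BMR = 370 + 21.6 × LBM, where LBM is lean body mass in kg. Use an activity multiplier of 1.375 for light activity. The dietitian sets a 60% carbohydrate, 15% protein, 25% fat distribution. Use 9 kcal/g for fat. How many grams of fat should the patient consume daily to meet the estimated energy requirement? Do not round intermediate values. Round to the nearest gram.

103 g/day

LBM = 126.5 × (1 − 0.15) = 107.525 kg. Katch-McArdle: BMR = 370 + 21.6 × 107.525 = 2692.54 kcal/day.
TEE = 2692.54 × 1.375 = 3702.2425 kcal/day.
Fat energy = 25% × 3702.2425 = 925.5606 kcal.
Fat = 925.5606 ÷ 9 kcal/g = 102.8401 g.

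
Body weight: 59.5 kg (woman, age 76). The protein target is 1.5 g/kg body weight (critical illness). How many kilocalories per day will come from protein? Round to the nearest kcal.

Protein = 1.5 g/kg × 59.5 kg = 89.25 g/day.
Protein energy = 89.25 g × 4 kcal/g = 357 kcal/day.

357 kcal/day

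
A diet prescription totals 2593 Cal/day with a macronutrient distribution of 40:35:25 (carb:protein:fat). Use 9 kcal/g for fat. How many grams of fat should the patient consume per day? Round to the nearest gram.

72 g/day

Fat energy = 25% × 2593 = 648.25 kcal.
At 9 kcal/g: 648.25 ÷ 9 = 72.0278 g.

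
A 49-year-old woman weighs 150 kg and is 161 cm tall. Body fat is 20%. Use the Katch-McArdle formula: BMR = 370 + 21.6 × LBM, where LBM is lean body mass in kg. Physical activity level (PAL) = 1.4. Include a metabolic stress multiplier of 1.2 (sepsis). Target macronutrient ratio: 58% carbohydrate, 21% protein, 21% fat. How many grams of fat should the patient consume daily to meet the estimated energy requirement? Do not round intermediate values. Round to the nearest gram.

LBM = 150 × (1 − 0.2) = 120 kg. Katch-McArdle: BMR = 370 + 21.6 × 120 = 2962 kcal/day.
TEE = 2962 × 1.4 = 4146.8 kcal/day.
With stress factor 1.2: 4146.8 × 1.2 = 4976.16 kcal/day.
Fat energy = 21% × 4976.16 = 1044.9936 kcal.
Fat = 1044.9936 ÷ 9 kcal/g = 116.1104 g.

116 g/day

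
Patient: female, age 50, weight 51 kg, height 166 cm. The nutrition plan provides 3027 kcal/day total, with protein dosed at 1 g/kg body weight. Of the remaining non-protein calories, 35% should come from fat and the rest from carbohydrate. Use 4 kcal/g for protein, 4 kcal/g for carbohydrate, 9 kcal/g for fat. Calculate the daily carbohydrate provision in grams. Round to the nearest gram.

Protein = 1 × 51 = 51 g → 51 × 4 = 204 kcal.
Non-protein calories = 3027 − 204 = 2823 kcal.
Fat: 35% × 2823 = 988.05 kcal; carbohydrate: 1834.95 kcal.
Carbohydrate: 1834.95 kcal ÷ 4 kcal/g = 458.7375 g.

459 g/day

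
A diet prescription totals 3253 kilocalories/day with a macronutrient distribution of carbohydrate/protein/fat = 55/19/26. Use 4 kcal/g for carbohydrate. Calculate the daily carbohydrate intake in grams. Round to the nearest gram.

Carbohydrate energy = 55% × 3253 = 1789.15 kcal.
At 4 kcal/g: 1789.15 ÷ 4 = 447.2875 g.

447 g/day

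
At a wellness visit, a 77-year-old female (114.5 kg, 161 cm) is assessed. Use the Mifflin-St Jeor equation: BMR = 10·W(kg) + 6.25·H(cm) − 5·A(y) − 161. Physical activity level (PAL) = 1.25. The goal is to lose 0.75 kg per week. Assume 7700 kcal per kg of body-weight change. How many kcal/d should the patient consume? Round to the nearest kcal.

1182 kcal/d

Mifflin-St Jeor (female): BMR = 10(114.5) + 6.25(161) − 5(77) − 161 = 1145 + 1006.25 − 385 − 161 = 1605.25 kcal/day.
TEE = 1605.25 × 1.25 = 2006.5625 kcal/day.
Required daily deficit = 0.75 × 7700 ÷ 7 = 825 kcal/day.
Target intake = 2006.5625 − 825 = 1181.5625 kcal/day.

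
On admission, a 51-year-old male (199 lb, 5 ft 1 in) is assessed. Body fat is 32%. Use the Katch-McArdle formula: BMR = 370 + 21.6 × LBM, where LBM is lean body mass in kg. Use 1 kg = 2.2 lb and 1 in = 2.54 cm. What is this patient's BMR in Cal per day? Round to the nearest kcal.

Convert to metric: weight = 199 ÷ 2.2 = 90.4545 kg; height = (5×12 + 1) × 2.54 = 61 × 2.54 = 154.94 cm.
LBM = 90.4545 × (1 − 0.32) = 61.5091 kg. Katch-McArdle: BMR = 370 + 21.6 × 61.5091 = 1698.5964 kcal/day.

1699 Cal per day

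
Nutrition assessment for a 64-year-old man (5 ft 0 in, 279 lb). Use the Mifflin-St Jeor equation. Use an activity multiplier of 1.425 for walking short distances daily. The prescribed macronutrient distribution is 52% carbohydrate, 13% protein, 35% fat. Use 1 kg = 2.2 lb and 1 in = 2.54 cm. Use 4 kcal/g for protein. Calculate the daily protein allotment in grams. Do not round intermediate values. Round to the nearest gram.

Convert to metric: weight = 279 ÷ 2.2 = 126.8182 kg; height = (5×12 + 0) × 2.54 = 60 × 2.54 = 152.4 cm.
Mifflin-St Jeor (male): BMR = 10(126.8182) + 6.25(152.4) − 5(64) + 5 = 1268.1818 + 952.5 − 320 + 5 = 1905.6818 kcal/day.
TEE = 1905.6818 × 1.425 = 2715.5966 kcal/day.
Protein energy = 13% × 2715.5966 = 353.0276 kcal.
Protein = 353.0276 ÷ 4 kcal/g = 88.2569 g.

88 g/day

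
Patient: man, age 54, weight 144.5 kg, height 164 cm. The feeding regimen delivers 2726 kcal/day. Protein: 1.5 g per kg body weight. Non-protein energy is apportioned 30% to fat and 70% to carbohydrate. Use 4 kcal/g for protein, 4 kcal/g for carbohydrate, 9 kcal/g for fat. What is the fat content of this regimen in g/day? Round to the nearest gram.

Protein = 1.5 × 144.5 = 216.75 g → 216.75 × 4 = 867 kcal.
Non-protein calories = 2726 − 867 = 1859 kcal.
Fat: 30% × 1859 = 557.7 kcal; carbohydrate: 1301.3 kcal.
Fat: 557.7 kcal ÷ 9 kcal/g = 61.9667 g.

62 g/day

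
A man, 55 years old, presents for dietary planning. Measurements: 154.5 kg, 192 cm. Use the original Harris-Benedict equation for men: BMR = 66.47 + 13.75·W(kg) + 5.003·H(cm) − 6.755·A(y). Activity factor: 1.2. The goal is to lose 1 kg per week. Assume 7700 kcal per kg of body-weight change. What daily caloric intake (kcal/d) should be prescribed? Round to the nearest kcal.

2236 kcal/d

Harris-Benedict: BMR = 66.47 + 13.75(154.5) + 5.003(192) − 6.755(55) = 2779.896 kcal/day.
TEE = 2779.896 × 1.2 = 3335.8752 kcal/day.
Required daily deficit = 1 × 7700 ÷ 7 = 1100 kcal/day.
Target intake = 3335.8752 − 1100 = 2235.8752 kcal/day.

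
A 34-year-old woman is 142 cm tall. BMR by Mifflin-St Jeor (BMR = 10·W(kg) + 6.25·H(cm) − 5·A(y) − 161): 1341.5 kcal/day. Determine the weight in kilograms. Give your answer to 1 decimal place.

78.5 kg

1341.5 = 10·W + 6.25(142) − 5(34) − 161
10·W = 1341.5 − 556.5 = 785, so W = 78.5 kg.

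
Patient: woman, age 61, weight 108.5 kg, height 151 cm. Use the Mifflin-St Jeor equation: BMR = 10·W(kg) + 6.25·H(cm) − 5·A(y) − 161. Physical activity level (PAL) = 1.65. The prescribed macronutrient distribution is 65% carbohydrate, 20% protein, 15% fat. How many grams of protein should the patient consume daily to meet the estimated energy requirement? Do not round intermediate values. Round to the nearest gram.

129 g/day

Mifflin-St Jeor (female): BMR = 10(108.5) + 6.25(151) − 5(61) − 161 = 1085 + 943.75 − 305 − 161 = 1562.75 kcal/day.
TEE = 1562.75 × 1.65 = 2578.5375 kcal/day.
Protein energy = 20% × 2578.5375 = 515.7075 kcal.
Protein = 515.7075 ÷ 4 kcal/g = 128.9269 g.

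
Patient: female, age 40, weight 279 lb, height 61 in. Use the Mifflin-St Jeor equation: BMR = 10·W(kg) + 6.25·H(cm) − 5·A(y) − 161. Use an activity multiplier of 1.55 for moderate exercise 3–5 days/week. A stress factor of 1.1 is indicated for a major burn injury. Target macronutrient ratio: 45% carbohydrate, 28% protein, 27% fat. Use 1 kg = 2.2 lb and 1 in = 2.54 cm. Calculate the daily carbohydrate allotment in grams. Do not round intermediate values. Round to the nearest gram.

360 g/day

Convert to metric: weight = 279 ÷ 2.2 = 126.8182 kg; height = 61 × 2.54 = 154.94 cm.
Mifflin-St Jeor (female): BMR = 10(126.8182) + 6.25(154.94) − 5(40) − 161 = 1268.1818 + 968.375 − 200 − 161 = 1875.5568 kcal/day.
TEE = 1875.5568 × 1.55 = 2907.1131 kcal/day.
With stress factor 1.1: 2907.1131 × 1.1 = 3197.8244 kcal/day.
Carbohydrate energy = 45% × 3197.8244 = 1439.021 kcal.
Carbohydrate = 1439.021 ÷ 4 kcal/g = 359.7552 g.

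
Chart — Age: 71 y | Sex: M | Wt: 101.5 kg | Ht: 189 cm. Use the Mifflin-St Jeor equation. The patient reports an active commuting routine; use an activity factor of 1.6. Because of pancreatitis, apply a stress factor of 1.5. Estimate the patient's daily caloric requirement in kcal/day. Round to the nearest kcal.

4431 kcal/day

Mifflin-St Jeor (male): BMR = 10(101.5) + 6.25(189) − 5(71) + 5 = 1015 + 1181.25 − 355 + 5 = 1846.25 kcal/day.
TEE = BMR × activity factor = 1846.25 × 1.6 = 2954 kcal/day.
Apply stress factor: 2954 × 1.5 = 4431 kcal/day.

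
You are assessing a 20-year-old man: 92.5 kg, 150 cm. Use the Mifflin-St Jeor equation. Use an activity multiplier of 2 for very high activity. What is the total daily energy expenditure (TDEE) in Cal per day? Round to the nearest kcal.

Mifflin-St Jeor (male): BMR = 10(92.5) + 6.25(150) − 5(20) + 5 = 925 + 937.5 − 100 + 5 = 1767.5 kcal/day.
TEE = BMR × activity factor = 1767.5 × 2 = 3535 kcal/day.

3535 Cal per day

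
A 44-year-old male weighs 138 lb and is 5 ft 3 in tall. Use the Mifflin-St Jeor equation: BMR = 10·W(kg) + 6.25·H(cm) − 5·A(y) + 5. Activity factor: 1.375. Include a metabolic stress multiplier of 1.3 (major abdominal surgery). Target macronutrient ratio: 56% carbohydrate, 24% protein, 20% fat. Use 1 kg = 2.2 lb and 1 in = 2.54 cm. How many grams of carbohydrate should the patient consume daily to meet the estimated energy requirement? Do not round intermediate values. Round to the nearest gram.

Convert to metric: weight = 138 ÷ 2.2 = 62.7273 kg; height = (5×12 + 3) × 2.54 = 63 × 2.54 = 160.02 cm.
Mifflin-St Jeor (male): BMR = 10(62.7273) + 6.25(160.02) − 5(44) + 5 = 627.2727 + 1000.125 − 220 + 5 = 1412.3977 kcal/day.
TEE = 1412.3977 × 1.375 = 1942.0469 kcal/day.
With stress factor 1.3: 1942.0469 × 1.3 = 2524.6609 kcal/day.
Carbohydrate energy = 56% × 2524.6609 = 1413.8101 kcal.
Carbohydrate = 1413.8101 ÷ 4 kcal/g = 353.4525 g.

353 g/day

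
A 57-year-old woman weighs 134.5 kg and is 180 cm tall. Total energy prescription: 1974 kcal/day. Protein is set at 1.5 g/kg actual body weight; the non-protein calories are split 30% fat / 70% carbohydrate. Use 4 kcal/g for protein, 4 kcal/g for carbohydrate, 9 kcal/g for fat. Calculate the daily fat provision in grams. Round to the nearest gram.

39 g/day

Protein = 1.5 × 134.5 = 201.75 g → 201.75 × 4 = 807 kcal.
Non-protein calories = 1974 − 807 = 1167 kcal.
Fat: 30% × 1167 = 350.1 kcal; carbohydrate: 816.9 kcal.
Fat: 350.1 kcal ÷ 9 kcal/g = 38.9 g.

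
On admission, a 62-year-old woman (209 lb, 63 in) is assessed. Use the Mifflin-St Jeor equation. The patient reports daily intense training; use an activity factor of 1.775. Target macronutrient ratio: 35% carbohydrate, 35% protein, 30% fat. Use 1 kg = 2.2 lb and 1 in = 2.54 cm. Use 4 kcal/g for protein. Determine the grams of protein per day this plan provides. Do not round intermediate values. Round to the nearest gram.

Convert to metric: weight = 209 ÷ 2.2 = 95 kg; height = 63 × 2.54 = 160.02 cm.
Mifflin-St Jeor (female): BMR = 10(95) + 6.25(160.02) − 5(62) − 161 = 950 + 1000.125 − 310 − 161 = 1479.125 kcal/day.
TEE = 1479.125 × 1.775 = 2625.4469 kcal/day.
Protein energy = 35% × 2625.4469 = 918.9064 kcal.
Protein = 918.9064 ÷ 4 kcal/g = 229.7266 g.

230 g/day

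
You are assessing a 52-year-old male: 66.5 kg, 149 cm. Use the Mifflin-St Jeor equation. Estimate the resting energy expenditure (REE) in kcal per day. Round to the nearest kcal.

Mifflin-St Jeor (male): BMR = 10(66.5) + 6.25(149) − 5(52) + 5 = 665 + 931.25 − 260 + 5 = 1341.25 kcal/day.

1341 kcal per day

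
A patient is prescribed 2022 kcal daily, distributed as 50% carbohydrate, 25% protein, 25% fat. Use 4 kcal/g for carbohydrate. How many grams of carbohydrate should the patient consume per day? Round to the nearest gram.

Carbohydrate energy = 50% × 2022 = 1011 kcal.
At 4 kcal/g: 1011 ÷ 4 = 252.75 g.

253 g/day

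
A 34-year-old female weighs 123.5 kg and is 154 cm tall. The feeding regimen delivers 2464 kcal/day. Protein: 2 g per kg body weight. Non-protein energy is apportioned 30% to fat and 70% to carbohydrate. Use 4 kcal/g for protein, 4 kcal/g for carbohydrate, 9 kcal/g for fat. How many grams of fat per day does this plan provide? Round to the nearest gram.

Protein = 2 × 123.5 = 247 g → 247 × 4 = 988 kcal.
Non-protein calories = 2464 − 988 = 1476 kcal.
Fat: 30% × 1476 = 442.8 kcal; carbohydrate: 1033.2 kcal.
Fat: 442.8 kcal ÷ 9 kcal/g = 49.2 g.

49 g/day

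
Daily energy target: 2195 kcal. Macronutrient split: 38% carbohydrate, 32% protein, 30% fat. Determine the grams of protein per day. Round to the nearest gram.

176 g/day

Protein energy = 32% × 2195 = 702.4 kcal.
At 4 kcal/g: 702.4 ÷ 4 = 175.6 g.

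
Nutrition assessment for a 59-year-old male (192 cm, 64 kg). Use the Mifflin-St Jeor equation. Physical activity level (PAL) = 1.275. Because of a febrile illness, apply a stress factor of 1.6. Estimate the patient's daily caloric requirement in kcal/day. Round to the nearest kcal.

Mifflin-St Jeor (male): BMR = 10(64) + 6.25(192) − 5(59) + 5 = 640 + 1200 − 295 + 5 = 1550 kcal/day.
TEE = BMR × activity factor = 1550 × 1.275 = 1976.25 kcal/day.
Apply stress factor: 1976.25 × 1.6 = 3162 kcal/day.

3162 kcal/day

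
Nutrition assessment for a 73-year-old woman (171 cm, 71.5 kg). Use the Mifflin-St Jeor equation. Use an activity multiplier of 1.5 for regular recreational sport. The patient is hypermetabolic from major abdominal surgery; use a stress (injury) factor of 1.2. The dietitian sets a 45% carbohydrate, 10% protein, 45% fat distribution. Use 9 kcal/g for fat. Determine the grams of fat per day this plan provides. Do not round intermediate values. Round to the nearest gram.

Mifflin-St Jeor (female): BMR = 10(71.5) + 6.25(171) − 5(73) − 161 = 715 + 1068.75 − 365 − 161 = 1257.75 kcal/day.
TEE = 1257.75 × 1.5 = 1886.625 kcal/day.
With stress factor 1.2: 1886.625 × 1.2 = 2263.95 kcal/day.
Fat energy = 45% × 2263.95 = 1018.7775 kcal.
Fat = 1018.7775 ÷ 9 kcal/g = 113.1975 g.

113 g/day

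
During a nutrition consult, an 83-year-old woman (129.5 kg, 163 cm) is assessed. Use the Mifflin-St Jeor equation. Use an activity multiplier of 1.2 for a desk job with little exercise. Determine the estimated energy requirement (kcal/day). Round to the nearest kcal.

Mifflin-St Jeor (female): BMR = 10(129.5) + 6.25(163) − 5(83) − 161 = 1295 + 1018.75 − 415 − 161 = 1737.75 kcal/day.
TEE = BMR × activity factor = 1737.75 × 1.2 = 2085.3 kcal/day.

2085 kcal/day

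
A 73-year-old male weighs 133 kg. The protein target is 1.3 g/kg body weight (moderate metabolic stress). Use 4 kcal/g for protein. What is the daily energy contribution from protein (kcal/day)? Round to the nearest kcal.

Protein = 1.3 g/kg × 133 kg = 172.9 g/day.
Protein energy = 172.9 g × 4 kcal/g = 691.6 kcal/day.

692 kcal/day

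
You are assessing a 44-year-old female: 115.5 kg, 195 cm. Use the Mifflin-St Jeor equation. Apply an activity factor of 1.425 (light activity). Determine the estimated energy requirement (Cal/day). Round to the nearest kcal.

2840 Cal/day

Mifflin-St Jeor (female): BMR = 10(115.5) + 6.25(195) − 5(44) − 161 = 1155 + 1218.75 − 220 − 161 = 1992.75 kcal/day.
TEE = BMR × activity factor = 1992.75 × 1.425 = 2839.6688 kcal/day.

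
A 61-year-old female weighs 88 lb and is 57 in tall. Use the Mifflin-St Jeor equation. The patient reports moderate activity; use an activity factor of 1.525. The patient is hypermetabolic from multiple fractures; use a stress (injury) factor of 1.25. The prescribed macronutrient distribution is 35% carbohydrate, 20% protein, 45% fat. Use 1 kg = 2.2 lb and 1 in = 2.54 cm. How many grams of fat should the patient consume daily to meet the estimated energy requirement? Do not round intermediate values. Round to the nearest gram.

Convert to metric: weight = 88 ÷ 2.2 = 40 kg; height = 57 × 2.54 = 144.78 cm.
Mifflin-St Jeor (female): BMR = 10(40) + 6.25(144.78) − 5(61) − 161 = 400 + 904.875 − 305 − 161 = 838.875 kcal/day.
TEE = 838.875 × 1.525 = 1279.2844 kcal/day.
With stress factor 1.25: 1279.2844 × 1.25 = 1599.1055 kcal/day.
Fat energy = 45% × 1599.1055 = 719.5975 kcal.
Fat = 719.5975 ÷ 9 kcal/g = 79.9553 g.

80 g/day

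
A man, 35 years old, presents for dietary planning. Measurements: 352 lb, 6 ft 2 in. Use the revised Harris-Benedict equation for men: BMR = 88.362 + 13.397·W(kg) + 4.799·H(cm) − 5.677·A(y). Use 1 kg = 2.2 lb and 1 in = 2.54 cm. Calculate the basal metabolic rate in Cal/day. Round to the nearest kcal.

2935 Cal/day

Convert to metric: weight = 352 ÷ 2.2 = 160 kg; height = (6×12 + 2) × 2.54 = 74 × 2.54 = 187.96 cm.
Harris-Benedict: BMR = 88.362 + 13.397(160) + 4.799(187.96) − 5.677(35) = 2935.207 kcal/day.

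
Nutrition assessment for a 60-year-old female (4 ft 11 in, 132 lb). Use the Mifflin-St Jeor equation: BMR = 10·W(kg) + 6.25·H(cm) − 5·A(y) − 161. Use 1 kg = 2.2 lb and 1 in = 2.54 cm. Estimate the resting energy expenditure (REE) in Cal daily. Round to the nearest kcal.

Convert to metric: weight = 132 ÷ 2.2 = 60 kg; height = (4×12 + 11) × 2.54 = 59 × 2.54 = 149.86 cm.
Mifflin-St Jeor (female): BMR = 10(60) + 6.25(149.86) − 5(60) − 161 = 600 + 936.625 − 300 − 161 = 1075.625 kcal/day.

1076 Cal daily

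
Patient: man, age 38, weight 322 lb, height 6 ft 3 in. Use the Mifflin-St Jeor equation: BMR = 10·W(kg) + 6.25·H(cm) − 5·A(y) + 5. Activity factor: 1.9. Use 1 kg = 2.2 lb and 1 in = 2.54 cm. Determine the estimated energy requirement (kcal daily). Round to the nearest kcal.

Convert to metric: weight = 322 ÷ 2.2 = 146.3636 kg; height = (6×12 + 3) × 2.54 = 75 × 2.54 = 190.5 cm.
Mifflin-St Jeor (male): BMR = 10(146.3636) + 6.25(190.5) − 5(38) + 5 = 1463.6364 + 1190.625 − 190 + 5 = 2469.2614 kcal/day.
TEE = BMR × activity factor = 2469.2614 × 1.9 = 4691.5966 kcal/day.

4692 kcal daily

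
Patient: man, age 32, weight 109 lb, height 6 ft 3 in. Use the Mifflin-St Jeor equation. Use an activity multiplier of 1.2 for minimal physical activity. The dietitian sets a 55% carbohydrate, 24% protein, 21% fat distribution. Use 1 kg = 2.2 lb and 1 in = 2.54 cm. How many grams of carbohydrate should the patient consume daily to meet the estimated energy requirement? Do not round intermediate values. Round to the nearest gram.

Convert to metric: weight = 109 ÷ 2.2 = 49.5455 kg; height = (6×12 + 3) × 2.54 = 75 × 2.54 = 190.5 cm.
Mifflin-St Jeor (male): BMR = 10(49.5455) + 6.25(190.5) − 5(32) + 5 = 495.4545 + 1190.625 − 160 + 5 = 1531.0795 kcal/day.
TEE = 1531.0795 × 1.2 = 1837.2955 kcal/day.
Carbohydrate energy = 55% × 1837.2955 = 1010.5125 kcal.
Carbohydrate = 1010.5125 ÷ 4 kcal/g = 252.6281 g.

253 g/day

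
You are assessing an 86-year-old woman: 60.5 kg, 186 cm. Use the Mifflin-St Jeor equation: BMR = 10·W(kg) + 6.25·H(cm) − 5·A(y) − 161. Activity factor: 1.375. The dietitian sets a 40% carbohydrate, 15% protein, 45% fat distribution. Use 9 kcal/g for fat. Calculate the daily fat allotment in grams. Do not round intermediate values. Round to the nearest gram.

Mifflin-St Jeor (female): BMR = 10(60.5) + 6.25(186) − 5(86) − 161 = 605 + 1162.5 − 430 − 161 = 1176.5 kcal/day.
TEE = 1176.5 × 1.375 = 1617.6875 kcal/day.
Fat energy = 45% × 1617.6875 = 727.9594 kcal.
Fat = 727.9594 ÷ 9 kcal/g = 80.8844 g.

81 g/day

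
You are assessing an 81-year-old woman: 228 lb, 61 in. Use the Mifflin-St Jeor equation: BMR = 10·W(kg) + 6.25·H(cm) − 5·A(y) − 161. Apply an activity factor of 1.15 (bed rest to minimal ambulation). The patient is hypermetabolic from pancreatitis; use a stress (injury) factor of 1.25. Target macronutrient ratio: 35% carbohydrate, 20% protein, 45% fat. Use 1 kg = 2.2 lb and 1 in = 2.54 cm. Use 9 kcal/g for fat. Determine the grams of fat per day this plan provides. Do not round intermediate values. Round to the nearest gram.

103 g/day

Convert to metric: weight = 228 ÷ 2.2 = 103.6364 kg; height = 61 × 2.54 = 154.94 cm.
Mifflin-St Jeor (female): BMR = 10(103.6364) + 6.25(154.94) − 5(81) − 161 = 1036.3636 + 968.375 − 405 − 161 = 1438.7386 kcal/day.
TEE = 1438.7386 × 1.15 = 1654.5494 kcal/day.
With stress factor 1.25: 1654.5494 × 1.25 = 2068.1868 kcal/day.
Fat energy = 45% × 2068.1868 = 930.6841 kcal.
Fat = 930.6841 ÷ 9 kcal/g = 103.4093 g.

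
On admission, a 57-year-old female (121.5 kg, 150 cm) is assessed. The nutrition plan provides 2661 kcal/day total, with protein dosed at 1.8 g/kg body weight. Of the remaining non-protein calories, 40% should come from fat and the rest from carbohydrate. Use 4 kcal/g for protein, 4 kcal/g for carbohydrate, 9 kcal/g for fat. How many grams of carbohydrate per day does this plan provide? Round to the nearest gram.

Protein = 1.8 × 121.5 = 218.7 g → 218.7 × 4 = 874.8 kcal.
Non-protein calories = 2661 − 874.8 = 1786.2 kcal.
Fat: 40% × 1786.2 = 714.48 kcal; carbohydrate: 1071.72 kcal.
Carbohydrate: 1071.72 kcal ÷ 4 kcal/g = 267.93 g.

268 g/day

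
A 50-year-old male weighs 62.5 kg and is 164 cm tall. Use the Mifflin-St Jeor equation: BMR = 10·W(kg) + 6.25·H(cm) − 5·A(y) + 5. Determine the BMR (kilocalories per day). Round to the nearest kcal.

1405 kilocalories per day

Mifflin-St Jeor (male): BMR = 10(62.5) + 6.25(164) − 5(50) + 5 = 625 + 1025 − 250 + 5 = 1405 kcal/day.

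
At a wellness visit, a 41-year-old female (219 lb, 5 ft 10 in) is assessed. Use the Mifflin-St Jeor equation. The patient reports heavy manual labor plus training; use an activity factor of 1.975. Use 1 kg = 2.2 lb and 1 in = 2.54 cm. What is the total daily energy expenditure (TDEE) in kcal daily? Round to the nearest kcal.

3438 kcal daily

Convert to metric: weight = 219 ÷ 2.2 = 99.5455 kg; height = (5×12 + 10) × 2.54 = 70 × 2.54 = 177.8 cm.
Mifflin-St Jeor (female): BMR = 10(99.5455) + 6.25(177.8) − 5(41) − 161 = 995.4545 + 1111.25 − 205 − 161 = 1740.7045 kcal/day.
TEE = BMR × activity factor = 1740.7045 × 1.975 = 3437.8915 kcal/day.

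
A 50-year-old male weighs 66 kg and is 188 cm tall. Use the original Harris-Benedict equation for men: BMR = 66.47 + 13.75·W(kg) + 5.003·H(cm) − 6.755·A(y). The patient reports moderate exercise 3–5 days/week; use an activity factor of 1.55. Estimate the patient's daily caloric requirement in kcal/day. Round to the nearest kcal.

Harris-Benedict: BMR = 66.47 + 13.75(66) + 5.003(188) − 6.755(50) = 1576.784 kcal/day.
TEE = BMR × activity factor = 1576.784 × 1.55 = 2444.0152 kcal/day.

2444 kcal/day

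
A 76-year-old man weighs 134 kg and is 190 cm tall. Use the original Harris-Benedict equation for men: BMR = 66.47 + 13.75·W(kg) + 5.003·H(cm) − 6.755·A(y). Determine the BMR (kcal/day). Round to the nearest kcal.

2346 kcal/day

Harris-Benedict: BMR = 66.47 + 13.75(134) + 5.003(190) − 6.755(76) = 2346.16 kcal/day.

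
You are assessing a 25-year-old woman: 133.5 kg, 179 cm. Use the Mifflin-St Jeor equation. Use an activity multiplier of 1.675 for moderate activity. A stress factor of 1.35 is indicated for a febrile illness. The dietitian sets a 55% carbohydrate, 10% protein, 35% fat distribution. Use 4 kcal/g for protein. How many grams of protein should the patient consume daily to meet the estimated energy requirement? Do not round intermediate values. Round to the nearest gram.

123 g/day

Mifflin-St Jeor (female): BMR = 10(133.5) + 6.25(179) − 5(25) − 161 = 1335 + 1118.75 − 125 − 161 = 2167.75 kcal/day.
TEE = 2167.75 × 1.675 = 3630.9813 kcal/day.
With stress factor 1.35: 3630.9813 × 1.35 = 4901.8247 kcal/day.
Protein energy = 10% × 4901.8247 = 490.1825 kcal.
Protein = 490.1825 ÷ 4 kcal/g = 122.5456 g.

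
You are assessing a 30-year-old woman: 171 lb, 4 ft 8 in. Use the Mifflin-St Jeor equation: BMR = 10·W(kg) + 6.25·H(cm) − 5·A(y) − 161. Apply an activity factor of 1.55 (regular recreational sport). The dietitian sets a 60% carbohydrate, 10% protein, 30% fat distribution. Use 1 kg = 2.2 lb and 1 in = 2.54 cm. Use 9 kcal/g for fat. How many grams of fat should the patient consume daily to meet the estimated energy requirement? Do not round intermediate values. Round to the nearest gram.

Convert to metric: weight = 171 ÷ 2.2 = 77.7273 kg; height = (4×12 + 8) × 2.54 = 56 × 2.54 = 142.24 cm.
Mifflin-St Jeor (female): BMR = 10(77.7273) + 6.25(142.24) − 5(30) − 161 = 777.2727 + 889 − 150 − 161 = 1355.2727 kcal/day.
TEE = 1355.2727 × 1.55 = 2100.6727 kcal/day.
Fat energy = 30% × 2100.6727 = 630.2018 kcal.
Fat = 630.2018 ÷ 9 kcal/g = 70.0224 g.

70 g/day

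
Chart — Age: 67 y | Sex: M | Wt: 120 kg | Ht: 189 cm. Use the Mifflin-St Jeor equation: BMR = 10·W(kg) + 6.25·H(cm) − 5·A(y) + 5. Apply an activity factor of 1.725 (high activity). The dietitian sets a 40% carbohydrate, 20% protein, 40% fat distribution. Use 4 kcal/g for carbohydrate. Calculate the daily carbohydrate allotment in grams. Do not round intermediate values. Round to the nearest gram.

Mifflin-St Jeor (male): BMR = 10(120) + 6.25(189) − 5(67) + 5 = 1200 + 1181.25 − 335 + 5 = 2051.25 kcal/day.
TEE = 2051.25 × 1.725 = 3538.4063 kcal/day.
Carbohydrate energy = 40% × 3538.4063 = 1415.3625 kcal.
Carbohydrate = 1415.3625 ÷ 4 kcal/g = 353.8406 g.

354 g/day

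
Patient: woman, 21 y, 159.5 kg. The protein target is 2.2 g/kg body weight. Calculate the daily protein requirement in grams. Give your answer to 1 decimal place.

Protein = 2.2 g/kg × 159.5 kg = 350.9 g/day.

350.9 g/day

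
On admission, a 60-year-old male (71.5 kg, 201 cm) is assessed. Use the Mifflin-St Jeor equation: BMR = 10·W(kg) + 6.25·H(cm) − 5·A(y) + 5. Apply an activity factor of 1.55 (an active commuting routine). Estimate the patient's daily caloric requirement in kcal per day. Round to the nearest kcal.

Mifflin-St Jeor (male): BMR = 10(71.5) + 6.25(201) − 5(60) + 5 = 715 + 1256.25 − 300 + 5 = 1676.25 kcal/day.
TEE = BMR × activity factor = 1676.25 × 1.55 = 2598.1875 kcal/day.

2598 kcal per day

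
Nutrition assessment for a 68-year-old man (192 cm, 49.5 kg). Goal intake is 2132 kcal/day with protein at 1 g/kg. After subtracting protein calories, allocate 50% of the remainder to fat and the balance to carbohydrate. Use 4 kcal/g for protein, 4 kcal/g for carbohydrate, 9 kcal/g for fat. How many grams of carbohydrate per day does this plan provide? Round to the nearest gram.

242 g/day

Protein = 1 × 49.5 = 49.5 g → 49.5 × 4 = 198 kcal.
Non-protein calories = 2132 − 198 = 1934 kcal.
Fat: 50% × 1934 = 967 kcal; carbohydrate: 967 kcal.
Carbohydrate: 967 kcal ÷ 4 kcal/g = 241.75 g.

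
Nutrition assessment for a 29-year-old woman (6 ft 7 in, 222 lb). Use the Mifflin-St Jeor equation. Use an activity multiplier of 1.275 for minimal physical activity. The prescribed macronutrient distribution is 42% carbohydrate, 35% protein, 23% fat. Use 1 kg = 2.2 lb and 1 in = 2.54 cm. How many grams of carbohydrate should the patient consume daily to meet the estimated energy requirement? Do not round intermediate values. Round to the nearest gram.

262 g/day

Convert to metric: weight = 222 ÷ 2.2 = 100.9091 kg; height = (6×12 + 7) × 2.54 = 79 × 2.54 = 200.66 cm.
Mifflin-St Jeor (female): BMR = 10(100.9091) + 6.25(200.66) − 5(29) − 161 = 1009.0909 + 1254.125 − 145 − 161 = 1957.2159 kcal/day.
TEE = 1957.2159 × 1.275 = 2495.4503 kcal/day.
Carbohydrate energy = 42% × 2495.4503 = 1048.0891 kcal.
Carbohydrate = 1048.0891 ÷ 4 kcal/g = 262.0223 g.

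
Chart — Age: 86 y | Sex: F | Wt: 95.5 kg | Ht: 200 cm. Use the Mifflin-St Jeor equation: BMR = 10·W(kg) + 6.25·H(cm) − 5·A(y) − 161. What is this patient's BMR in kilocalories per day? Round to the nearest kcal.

Mifflin-St Jeor (female): BMR = 10(95.5) + 6.25(200) − 5(86) − 161 = 955 + 1250 − 430 − 161 = 1614 kcal/day.

1614 kilocalories per day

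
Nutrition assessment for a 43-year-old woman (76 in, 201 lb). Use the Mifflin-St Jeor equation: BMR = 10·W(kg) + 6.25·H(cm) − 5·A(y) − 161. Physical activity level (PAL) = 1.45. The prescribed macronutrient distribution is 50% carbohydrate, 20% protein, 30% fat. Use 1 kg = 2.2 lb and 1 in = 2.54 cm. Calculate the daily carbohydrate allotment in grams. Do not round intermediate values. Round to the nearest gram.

316 g/day

Convert to metric: weight = 201 ÷ 2.2 = 91.3636 kg; height = 76 × 2.54 = 193.04 cm.
Mifflin-St Jeor (female): BMR = 10(91.3636) + 6.25(193.04) − 5(43) − 161 = 913.6364 + 1206.5 − 215 − 161 = 1744.1364 kcal/day.
TEE = 1744.1364 × 1.45 = 2528.9977 kcal/day.
Carbohydrate energy = 50% × 2528.9977 = 1264.4989 kcal.
Carbohydrate = 1264.4989 ÷ 4 kcal/g = 316.1247 g.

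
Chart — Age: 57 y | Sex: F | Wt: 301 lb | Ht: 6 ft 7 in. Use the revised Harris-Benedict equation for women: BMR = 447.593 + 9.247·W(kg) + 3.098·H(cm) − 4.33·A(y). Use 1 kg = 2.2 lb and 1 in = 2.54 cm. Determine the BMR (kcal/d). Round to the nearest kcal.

Convert to metric: weight = 301 ÷ 2.2 = 136.8182 kg; height = (6×12 + 7) × 2.54 = 79 × 2.54 = 200.66 cm.
Harris-Benedict: BMR = 447.593 + 9.247(136.8182) + 3.098(200.66) − 4.33(57) = 2087.5854 kcal/day.

2088 kcal/d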